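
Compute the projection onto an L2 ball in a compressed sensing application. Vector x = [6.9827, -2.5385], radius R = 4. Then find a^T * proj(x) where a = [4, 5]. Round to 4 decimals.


Step 1: Compute ||x|| (intermediates to 6 decimals).
||x|| = sqrt(6.9827^2 + (-2.5385)^2) = 7.42981
Step 2: Project.
Since ||x|| > R, scale = R/||x|| = 4/7.42981 = 0.538372, proj(x) = scale * x
proj(x) = [3.75929, -1.366657]
Step 3: Dot product.
a^T * proj(x) = 4*3.75929 + 5*(-1.366657) = 8.2039


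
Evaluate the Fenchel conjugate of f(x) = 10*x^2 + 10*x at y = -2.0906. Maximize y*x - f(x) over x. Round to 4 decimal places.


f*(y) = sup_x {y*x - a*x^2 - b*x} = sup_x {(y-b)*x - a*x^2}
FOC: (y - b) - 2a*x = 0 => x* = (y - b)/(2a)
x* = (-2.0906 - 10)/(2*10) = -0.6045
f*(-2.0906) = (y-b)^2/(4a) = (-2.0906 - 10)^2/(4*10)
= 146.1826/40 = 3.6546


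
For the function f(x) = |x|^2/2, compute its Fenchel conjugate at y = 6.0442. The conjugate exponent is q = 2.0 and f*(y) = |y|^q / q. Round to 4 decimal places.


The conjugate exponent q satisfies 1/p + 1/q = 1.
p = 2, so q = 2/(2 - 1) = 2.0
|y|^q = 6.0442^2.0 = 36.5324
f*(6.0442) = 36.5324 / 2.0 = 18.2662


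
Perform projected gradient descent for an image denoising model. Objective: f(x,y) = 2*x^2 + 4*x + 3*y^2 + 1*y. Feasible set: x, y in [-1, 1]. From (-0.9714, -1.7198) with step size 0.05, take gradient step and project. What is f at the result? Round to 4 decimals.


Step 1: Compute gradient at (-0.9714, -1.7198).
grad_x = 2*2*-0.9714 + 4 = 0.1144
grad_y = 2*3*-1.7198 + 1 = -9.3188
Step 2: Gradient step.
x_raw = -0.9714 - 0.05*0.1144 = -0.9771
y_raw = -1.7198 - 0.05*-9.3188 = -1.2539
Step 3: Project onto [-1, 1].
x_proj = clip(-0.9771) = -0.9771
y_proj = clip(-1.2539) = -1.0
Step 4: Evaluate f.
f(-0.9771, -1.0) = 0.001


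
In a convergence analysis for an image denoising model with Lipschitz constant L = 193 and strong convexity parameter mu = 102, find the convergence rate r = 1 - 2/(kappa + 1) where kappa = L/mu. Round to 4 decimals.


Step 1: Compute the condition number.
kappa = L/mu = 193/102 = 1.8922
Step 2: Compute the convergence rate.
r = 1 - 2/(kappa + 1) = 1 - 2*mu/(L + mu) = (L - mu)/(L + mu) = 91/295 = 0.3085


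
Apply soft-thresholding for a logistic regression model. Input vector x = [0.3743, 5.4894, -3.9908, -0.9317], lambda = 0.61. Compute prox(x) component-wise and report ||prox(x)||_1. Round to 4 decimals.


Soft-thresholding with lambda = 0.61:
prox(0.3743) = sign(0.3743)*max(|0.3743| - 0.61, 0) = 0.0
prox(5.4894) = sign(5.4894)*max(|5.4894| - 0.61, 0) = 4.8794
prox(-3.9908) = sign(-3.9908)*max(|-3.9908| - 0.61, 0) = -3.3808
prox(-0.9317) = sign(-0.9317)*max(|-0.9317| - 0.61, 0) = -0.3217
prox(x) = [0.0, 4.8794, -3.3808, -0.3217]
||prox(x)||_1 = 0.0 + 4.8794 + 3.3808 + 0.3217 = 8.5819


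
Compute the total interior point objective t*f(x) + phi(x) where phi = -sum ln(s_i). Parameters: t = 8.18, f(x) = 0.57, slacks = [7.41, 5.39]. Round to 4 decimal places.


Step 1: Compute log-barrier.
ln values: [2.0028, 1.6845]
phi = -(2.0028 + 1.6845) = -3.6874
Step 2: Compute augmented objective.
t*f(x) = 8.18*0.57 = 4.6626
Total = 4.6626 - 3.6874 = 0.9752


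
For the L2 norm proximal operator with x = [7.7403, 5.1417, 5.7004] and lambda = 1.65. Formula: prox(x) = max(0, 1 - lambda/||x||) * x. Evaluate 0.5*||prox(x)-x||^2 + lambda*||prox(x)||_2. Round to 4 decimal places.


Step 1: Compute ||x||.
||x|| = 10.9016
Step 2: Compute scaling factor.
scale = max(0, 1 - 1.65/10.9016) = 0.8486
Step 3: prox(x) = [6.5688, 4.3635, 4.8376]
||prox(x)|| = 9.2516
Step 4: Proximal objective.
0.5*||prox-x||^2 = 1.3613
lambda*||prox|| = 15.2651
Total = 16.6263


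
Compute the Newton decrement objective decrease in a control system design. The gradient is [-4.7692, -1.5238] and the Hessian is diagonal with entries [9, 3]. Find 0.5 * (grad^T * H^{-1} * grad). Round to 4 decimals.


Step 1: H is diagonal, so H^(-1) * g = [-0.5299, -0.5079].
Step 2: g^T H^(-1) g = sum_i g_i^2 / H_ii
  = (-4.7692)^2/9 + (-1.5238)^2/3
  = 2.5273 + 0.774 = 3.3012
Step 3: Objective decrease = 0.5 * g^T H^(-1) g = 1.6506


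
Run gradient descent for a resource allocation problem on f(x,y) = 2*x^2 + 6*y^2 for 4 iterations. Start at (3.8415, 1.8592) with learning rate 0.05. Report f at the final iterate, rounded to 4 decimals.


Gradient descent on f(x,y) = 2*x^2 + 6*y^2.
Starting point: (3.8415, 1.8592), alpha = 0.05
Step 1: grad_x = 2*2*3.8415 = 15.366, grad_y = 2*6*1.8592 = 22.3104
  x_1 = 3.8415 - 0.05*15.366 = 3.0732
  y_1 = 1.8592 - 0.05*22.3104 = 0.7437
Step 2: grad_x = 2*2*3.0732 = 12.2928, grad_y = 2*6*0.7437 = 8.9242
  x_2 = 3.0732 - 0.05*12.2928 = 2.4586
  y_2 = 0.7437 - 0.05*8.9242 = 0.2975
Step 3: grad_x = 2*2*2.4586 = 9.8342, grad_y = 2*6*0.2975 = 3.5697
  x_3 = 2.4586 - 0.05*9.8342 = 1.9668
  y_3 = 0.2975 - 0.05*3.5697 = 0.119
Step 4: grad_x = 2*2*1.9668 = 7.8674, grad_y = 2*6*0.119 = 1.4279
  x_4 = 1.9668 - 0.05*7.8674 = 1.5735
  y_4 = 0.119 - 0.05*1.4279 = 0.0476
f(1.5735, 0.0476) = 2*1.5735^2 + 6*0.0476^2 = 4.9653


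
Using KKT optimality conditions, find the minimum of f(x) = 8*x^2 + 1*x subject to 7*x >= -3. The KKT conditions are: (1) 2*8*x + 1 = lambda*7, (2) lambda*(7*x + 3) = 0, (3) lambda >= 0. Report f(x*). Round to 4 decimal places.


Step 1: Try lambda = 0 (constraint inactive).
Stationarity: 2*8*x + 1 = 0
x* = -1/(2*8) = -0.0625
Check constraint: 7*-0.0625 = -0.4375 >= -3 -- satisfied.
Step 2: Compute optimal value.
f(x*) = 8*(-0.0625)^2 + 1*(-0.0625) = -0.0313


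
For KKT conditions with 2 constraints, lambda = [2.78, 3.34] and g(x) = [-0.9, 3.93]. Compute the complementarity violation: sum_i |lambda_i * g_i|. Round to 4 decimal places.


KKT complementary slackness check:
lambda_1 * g_1 = 2.78 * -0.9 = -2.502
lambda_2 * g_2 = 3.34 * 3.93 = 13.1262
Total violation = 2.502 + 13.1262 = 15.6282


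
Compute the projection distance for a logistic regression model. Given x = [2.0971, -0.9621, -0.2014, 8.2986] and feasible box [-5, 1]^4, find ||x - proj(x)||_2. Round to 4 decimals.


Project each component onto [-5, 1].
clip(2.0971) = 1.0, clip(-0.9621) = -0.9621, clip(-0.2014) = -0.2014, clip(8.2986) = 1.0
Projection = [1.0, -0.9621, -0.2014, 1.0]
Squared diffs: [1.2036, 0.0, 0.0, 53.2696]
Distance = sqrt(54.4732) = 7.3806


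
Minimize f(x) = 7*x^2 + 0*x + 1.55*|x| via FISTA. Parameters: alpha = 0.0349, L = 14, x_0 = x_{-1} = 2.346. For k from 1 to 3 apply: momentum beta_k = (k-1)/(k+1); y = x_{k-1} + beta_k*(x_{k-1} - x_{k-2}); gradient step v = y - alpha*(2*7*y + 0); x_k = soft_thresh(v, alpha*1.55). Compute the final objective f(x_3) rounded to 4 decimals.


FISTA on f(x) = 7*x^2 + 0*x + 1.55*|x|
L = 14, alpha = 0.0349
Iteration 1: beta = 0.0, y = 2.346 + 0.0*(2.346 - 2.346) = 2.346
  grad(y) = 32.844, v = y - alpha*grad = 1.1997
  prox(v) = soft_thresh(1.1997, 0.0541) = 1.1456
Iteration 2: beta = 0.3333, y = 1.1456 + 0.3333*(1.1456 - 2.346) = 0.7455
  grad(y) = 10.4375, v = y - alpha*grad = 0.3813
  prox(v) = soft_thresh(0.3813, 0.0541) = 0.3272
Iteration 3: beta = 0.5, y = 0.3272 + 0.5*(0.3272 - 1.1456) = -0.0821
  grad(y) = -1.149, v = y - alpha*grad = -0.042
  prox(v) = soft_thresh(-0.042, 0.0541) = 0.0
f(x_3) = 7*0.0^2 + 0*0.0 + 1.55*|0.0| = 0.0


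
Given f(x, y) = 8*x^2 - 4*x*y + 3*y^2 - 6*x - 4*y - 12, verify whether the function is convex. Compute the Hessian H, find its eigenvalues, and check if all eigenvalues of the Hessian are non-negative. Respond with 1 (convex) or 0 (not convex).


The Hessian of f(x,y) = 8*x^2 - 4*x*y + 3*y^2 - 6*x - 4*y - 12 is:
H = [[16, -4], [-4, 6]]
Trace = 16 + 6 = 22
Determinant = 16*6 - (-4)^2 = 80
Discriminant = (22)^2 - 4*80 = 164.0
Eigenvalues: lambda_1 = 4.5969, lambda_2 = 17.4031
The function is convex.

1


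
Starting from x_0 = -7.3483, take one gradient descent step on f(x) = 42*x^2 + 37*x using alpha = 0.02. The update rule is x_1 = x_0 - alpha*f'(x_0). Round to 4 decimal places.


We compute the gradient at x_0 and apply the update.
f'(x) = 84*x + 37
f'(-7.3483) = 84*-7.3483 + 37 = -580.2572
x_1 = -7.3483 - 0.02*-580.2572 = 4.2568


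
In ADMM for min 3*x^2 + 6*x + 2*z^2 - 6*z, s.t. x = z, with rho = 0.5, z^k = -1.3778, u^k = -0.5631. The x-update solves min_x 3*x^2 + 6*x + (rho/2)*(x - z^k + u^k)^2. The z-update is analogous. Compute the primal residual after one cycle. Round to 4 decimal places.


ADMM iteration with rho = 0.5, z^k = -1.3778, u^k = -0.5631
Step 1: x-update.
Minimize 3*x^2 + 6*x + (0.5/2)*(x + 1.3778 - 0.5631)^2
FOC: (2*3 + 0.5)*x = -6 + 0.5*(-1.3778 + 0.5631)
x^{k+1} = -0.9857
Step 2: z-update.
Minimize 2*z^2 - 6*z + (0.5/2)*(-0.9857 - z - 0.5631)^2
FOC: (2*2 + 0.5)*z = 6 + 0.5*(-0.9857 - 0.5631)
z^{k+1} = 1.1612
Step 3: u-update.
u^{k+1} = -0.5631 - 0.9857 - 1.1612 = -2.7101
Step 4: Primal residual = |-0.9857 - 1.1612| = 2.147


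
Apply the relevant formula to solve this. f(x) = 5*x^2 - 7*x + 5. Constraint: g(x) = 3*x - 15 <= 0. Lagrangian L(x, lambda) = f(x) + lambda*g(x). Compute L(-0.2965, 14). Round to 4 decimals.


Step 1: Evaluate f(x).
f(-0.2965) = 5*(-0.2965)^2 - 7*(-0.2965) + 5 = 7.5151
Step 2: Evaluate g(x).
g(-0.2965) = 3*-0.2965 - 15 = -15.8895
Step 3: Compute Lagrangian.
L = 7.5151 + 14*-15.8895 = -214.9379


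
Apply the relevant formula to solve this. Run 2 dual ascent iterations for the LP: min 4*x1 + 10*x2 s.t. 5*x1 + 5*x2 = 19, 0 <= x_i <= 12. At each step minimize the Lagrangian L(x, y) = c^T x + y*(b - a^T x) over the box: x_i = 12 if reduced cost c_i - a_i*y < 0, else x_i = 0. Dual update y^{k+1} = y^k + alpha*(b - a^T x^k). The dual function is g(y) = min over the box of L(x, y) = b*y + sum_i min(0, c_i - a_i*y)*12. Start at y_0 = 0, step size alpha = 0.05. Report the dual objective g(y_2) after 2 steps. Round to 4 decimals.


Dual ascent for LP: min 4*x1 + 10*x2, 5*x1 + 5*x2 = 19, 0 <= x_i <= 12
Step 1: y^k = 0.0, reduced costs: (4.0, 10.0)
  x^k = (0.0, 0.0), subgradient = b - a^T x = 19.0
  y^{k+1} = 0.0 + 0.05*19.0 = 0.95
Step 2: y^k = 0.95, reduced costs: (-0.75, 5.25)
  x^k = (12.0, 0.0), subgradient = b - a^T x = -41.0
  y^{k+1} = 0.95 + 0.05*-41.0 = -1.1
Dual objective at y_2 = -1.1: reduced costs (9.5, 15.5), box minimizer x = (0.0, 0.0)
g(y_2) = b*y + (c1 - a1*y)*x1 + (c2 - a2*y)*x2 = 19*(-1.1) + 9.5*0.0 + 15.5*0.0 = -20.9 + 0.0 + 0.0 = -20.9


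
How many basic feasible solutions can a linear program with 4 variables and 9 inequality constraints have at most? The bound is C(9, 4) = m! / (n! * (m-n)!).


Each vertex corresponds to some choice of n active constraints out of m, so the number of vertices is at most C(m, n) = m! / (n!(m-n)!).
m = 9, n = 4
Numerator: 9 * 8 * 7 * 6
Denominator: 4! = 24
C(9, 4) = 126


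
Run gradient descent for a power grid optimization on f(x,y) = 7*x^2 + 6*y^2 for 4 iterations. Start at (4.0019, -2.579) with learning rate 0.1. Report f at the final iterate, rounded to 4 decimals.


Gradient descent on f(x,y) = 7*x^2 + 6*y^2.
Starting point: (4.0019, -2.579), alpha = 0.1
Step 1: grad_x = 2*7*4.0019 = 56.0266, grad_y = 2*6*-2.579 = -30.948
  x_1 = 4.0019 - 0.1*56.0266 = -1.6008
  y_1 = -2.579 - 0.1*-30.948 = 0.5158
Step 2: grad_x = 2*7*-1.6008 = -22.4106, grad_y = 2*6*0.5158 = 6.1896
  x_2 = -1.6008 - 0.1*-22.4106 = 0.6403
  y_2 = 0.5158 - 0.1*6.1896 = -0.1032
Step 3: grad_x = 2*7*0.6403 = 8.9643, grad_y = 2*6*-0.1032 = -1.2379
  x_3 = 0.6403 - 0.1*8.9643 = -0.2561
  y_3 = -0.1032 - 0.1*-1.2379 = 0.0206
Step 4: grad_x = 2*7*-0.2561 = -3.5857, grad_y = 2*6*0.0206 = 0.2476
  x_4 = -0.2561 - 0.1*-3.5857 = 0.1024
  y_4 = 0.0206 - 0.1*0.2476 = -0.0041
f(0.1024, -0.0041) = 7*0.1024^2 + 6*(-0.0041)^2 = 0.0736


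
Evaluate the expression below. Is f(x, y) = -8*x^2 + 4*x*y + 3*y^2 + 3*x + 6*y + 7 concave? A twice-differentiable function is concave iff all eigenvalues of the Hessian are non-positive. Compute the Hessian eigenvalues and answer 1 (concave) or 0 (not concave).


The Hessian of f(x,y) = -8*x^2 + 4*x*y + 3*y^2 + 3*x + 6*y + 7 is:
H = [[-16, 4], [4, 6]]
Trace = -16 + 6 = -10
Determinant = -16*6 - (4)^2 = -112
Discriminant = (-10)^2 - 4*-112 = 548.0
Eigenvalues: lambda_1 = -16.7047, lambda_2 = 6.7047
The function is not concave.

0


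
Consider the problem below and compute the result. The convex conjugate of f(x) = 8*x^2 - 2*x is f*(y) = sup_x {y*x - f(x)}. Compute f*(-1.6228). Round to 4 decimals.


f*(y) = sup_x {y*x - a*x^2 - b*x} = sup_x {(y-b)*x - a*x^2}
FOC: (y - b) - 2a*x = 0 => x* = (y - b)/(2a)
x* = (-1.6228 + 2)/(2*8) = 0.0236
f*(-1.6228) = (y-b)^2/(4a) = (-1.6228 + 2)^2/(4*8)
= 0.1423/32 = 0.0044


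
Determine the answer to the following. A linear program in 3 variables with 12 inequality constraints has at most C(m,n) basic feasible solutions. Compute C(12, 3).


Each vertex corresponds to some choice of n active constraints out of m, so the number of vertices is at most C(m, n) = m! / (n!(m-n)!).
m = 12, n = 3
Numerator: 12 * 11 * 10
Denominator: 3! = 6
C(12, 3) = 220


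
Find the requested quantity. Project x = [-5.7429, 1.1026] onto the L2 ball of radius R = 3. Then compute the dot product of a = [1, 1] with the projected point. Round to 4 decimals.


Step 1: Compute ||x|| (intermediates to 6 decimals).
||x|| = sqrt((-5.7429)^2 + 1.1026^2) = 5.847788
Step 2: Project.
Since ||x|| > R, scale = R/||x|| = 3/5.847788 = 0.513014, proj(x) = scale * x
proj(x) = [-2.946188, 0.565649]
Step 3: Dot product.
a^T * proj(x) = 1*(-2.946188) + 1*0.565649 = -2.3805


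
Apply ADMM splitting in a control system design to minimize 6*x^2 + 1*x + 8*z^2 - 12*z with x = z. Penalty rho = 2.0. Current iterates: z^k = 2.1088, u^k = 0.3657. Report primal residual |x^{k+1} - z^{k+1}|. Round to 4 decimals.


ADMM iteration with rho = 2.0, z^k = 2.1088, u^k = 0.3657
Step 1: x-update.
Minimize 6*x^2 + 1*x + (2.0/2)*(x - 2.1088 + 0.3657)^2
FOC: (2*6 + 2.0)*x = -1 + 2.0*(2.1088 - 0.3657)
x^{k+1} = 0.1776
Step 2: z-update.
Minimize 8*z^2 - 12*z + (2.0/2)*(0.1776 - z + 0.3657)^2
FOC: (2*8 + 2.0)*z = 12 + 2.0*(0.1776 + 0.3657)
z^{k+1} = 0.727
Step 3: u-update.
u^{k+1} = 0.3657 + 0.1776 - 0.727 = -0.1837
Step 4: Primal residual = |0.1776 - 0.727| = 0.5494


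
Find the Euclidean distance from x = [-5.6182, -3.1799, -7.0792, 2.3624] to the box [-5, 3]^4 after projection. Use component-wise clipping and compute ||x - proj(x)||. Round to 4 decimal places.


Project each component onto [-5, 3].
clip(-5.6182) = -5.0, clip(-3.1799) = -3.1799, clip(-7.0792) = -5.0, clip(2.3624) = 2.3624
Projection = [-5.0, -3.1799, -5.0, 2.3624]
Squared diffs: [0.3822, 0.0, 4.3231, 0.0]
Distance = sqrt(4.7053) = 2.1692


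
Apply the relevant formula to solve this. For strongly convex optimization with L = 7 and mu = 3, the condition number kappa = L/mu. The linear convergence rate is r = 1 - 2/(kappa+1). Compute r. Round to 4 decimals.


Step 1: Compute the condition number.
kappa = L/mu = 7/3 = 2.3333
Step 2: Compute the convergence rate.
r = 1 - 2/(kappa + 1) = 1 - 2*mu/(L + mu) = (L - mu)/(L + mu) = 4/10 = 0.4


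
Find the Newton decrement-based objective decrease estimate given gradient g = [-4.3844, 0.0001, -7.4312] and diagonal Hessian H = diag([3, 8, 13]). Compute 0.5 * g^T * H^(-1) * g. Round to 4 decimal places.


Step 1: H is diagonal, so H^(-1) * g = [-1.4615, 0.0, -0.5716].
Step 2: g^T H^(-1) g = sum_i g_i^2 / H_ii
  = (-4.3844)^2/3 + (0.0001)^2/8 + (-7.4312)^2/13
  = 6.4077 + 0.0 + 4.2479 = 10.6556
Step 3: Objective decrease = 0.5 * g^T H^(-1) g = 5.3278


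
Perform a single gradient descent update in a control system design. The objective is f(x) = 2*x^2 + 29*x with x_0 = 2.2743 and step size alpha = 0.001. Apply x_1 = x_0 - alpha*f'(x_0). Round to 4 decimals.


We compute the gradient at x_0 and apply the update.
f'(x) = 4*x + 29
f'(2.2743) = 4*2.2743 + 29 = 38.0972
x_1 = 2.2743 - 0.001*38.0972 = 2.2362


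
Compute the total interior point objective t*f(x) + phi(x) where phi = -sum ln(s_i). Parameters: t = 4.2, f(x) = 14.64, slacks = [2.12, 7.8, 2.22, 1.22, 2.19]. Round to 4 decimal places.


Step 1: Compute log-barrier.
ln values: [0.7514, 2.0541, 0.7975, 0.1989, 0.7839]
phi = -(0.7514 + 2.0541 + 0.7975 + 0.1989 + 0.7839) = -4.5858
Step 2: Compute augmented objective.
t*f(x) = 4.2*14.64 = 61.488
Total = 61.488 - 4.5858 = 56.9022


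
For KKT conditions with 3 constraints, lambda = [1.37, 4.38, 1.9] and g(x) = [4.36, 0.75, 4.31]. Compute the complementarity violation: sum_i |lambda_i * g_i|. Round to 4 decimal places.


KKT complementary slackness check:
lambda_1 * g_1 = 1.37 * 4.36 = 5.9732
lambda_2 * g_2 = 4.38 * 0.75 = 3.285
lambda_3 * g_3 = 1.9 * 4.31 = 8.189
Total violation = 5.9732 + 3.285 + 8.189 = 17.4472


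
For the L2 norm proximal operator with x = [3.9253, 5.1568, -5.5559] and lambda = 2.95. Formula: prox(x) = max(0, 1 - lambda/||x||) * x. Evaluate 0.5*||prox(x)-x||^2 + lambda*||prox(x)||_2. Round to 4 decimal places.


Step 1: Compute ||x||.
||x|| = 8.5363
Step 2: Compute scaling factor.
scale = max(0, 1 - 2.95/8.5363) = 0.6544
Step 3: prox(x) = [2.5688, 3.3747, -3.6359]
||prox(x)|| = 5.5863
Step 4: Proximal objective.
0.5*||prox-x||^2 = 4.3513
lambda*||prox|| = 16.4796
Total = 20.8309


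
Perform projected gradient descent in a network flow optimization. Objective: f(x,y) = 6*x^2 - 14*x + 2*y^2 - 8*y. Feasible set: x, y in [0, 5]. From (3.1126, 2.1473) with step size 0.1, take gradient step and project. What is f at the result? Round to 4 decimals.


Step 1: Compute gradient at (3.1126, 2.1473).
grad_x = 2*6*3.1126 - 14 = 23.3512
grad_y = 2*2*2.1473 - 8 = 0.5892
Step 2: Gradient step.
x_raw = 3.1126 - 0.1*23.3512 = 0.7775
y_raw = 2.1473 - 0.1*0.5892 = 2.0884
Step 3: Project onto [0, 5].
x_proj = clip(0.7775) = 0.7775
y_proj = clip(2.0884) = 2.0884
Step 4: Evaluate f.
f(0.7775, 2.0884) = -15.2422


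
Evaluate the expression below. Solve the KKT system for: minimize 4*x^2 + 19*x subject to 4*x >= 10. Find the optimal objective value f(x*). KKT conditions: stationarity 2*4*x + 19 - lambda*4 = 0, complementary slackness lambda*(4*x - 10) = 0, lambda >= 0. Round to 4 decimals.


Step 1: Try lambda = 0 (constraint inactive).
x_unc = -19/(2*4) = -2.375
Check: 4*-2.375 = -9.5 < 10 -- violated!
Step 2: Constraint must be active: 4*x = 10
x* = 10/4 = 2.5
lambda = (2*4*2.5 + 19)/4 = 9.75
Step 3: Compute optimal value.
f(x*) = 4*2.5^2 + 19*2.5 = 72.5


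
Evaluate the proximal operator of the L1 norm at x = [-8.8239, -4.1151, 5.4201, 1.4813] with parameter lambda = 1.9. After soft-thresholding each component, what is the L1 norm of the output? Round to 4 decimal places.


Soft-thresholding with lambda = 1.9:
prox(-8.8239) = sign(-8.8239)*max(|-8.8239| - 1.9, 0) = -6.9239
prox(-4.1151) = sign(-4.1151)*max(|-4.1151| - 1.9, 0) = -2.2151
prox(5.4201) = sign(5.4201)*max(|5.4201| - 1.9, 0) = 3.5201
prox(1.4813) = sign(1.4813)*max(|1.4813| - 1.9, 0) = 0.0
prox(x) = [-6.9239, -2.2151, 3.5201, 0.0]
||prox(x)||_1 = 6.9239 + 2.2151 + 3.5201 + 0.0 = 12.6591


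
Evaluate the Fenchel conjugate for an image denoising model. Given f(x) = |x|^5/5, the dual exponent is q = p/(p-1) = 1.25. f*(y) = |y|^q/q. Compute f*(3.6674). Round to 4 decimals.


The conjugate exponent q satisfies 1/p + 1/q = 1.
p = 5, so q = 5/(5 - 1) = 1.25
|y|^q = 3.6674^1.25 = 5.0751
f*(3.6674) = 5.0751 / 1.25 = 4.0601


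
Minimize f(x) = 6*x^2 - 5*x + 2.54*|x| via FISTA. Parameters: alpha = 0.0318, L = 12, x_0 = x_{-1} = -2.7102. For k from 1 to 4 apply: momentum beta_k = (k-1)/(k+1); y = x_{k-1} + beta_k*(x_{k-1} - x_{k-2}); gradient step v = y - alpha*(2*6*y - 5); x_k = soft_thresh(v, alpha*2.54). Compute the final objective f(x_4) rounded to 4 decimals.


FISTA on f(x) = 6*x^2 - 5*x + 2.54*|x|
L = 12, alpha = 0.0318
Iteration 1: beta = 0.0, y = -2.7102 + 0.0*(-2.7102 + 2.7102) = -2.7102
  grad(y) = -37.5224, v = y - alpha*grad = -1.517
  prox(v) = soft_thresh(-1.517, 0.0808) = -1.4362
Iteration 2: beta = 0.3333, y = -1.4362 + 0.3333*(-1.4362 + 2.7102) = -1.0116
  grad(y) = -17.1387, v = y - alpha*grad = -0.4665
  prox(v) = soft_thresh(-0.4665, 0.0808) = -0.3858
Iteration 3: beta = 0.5, y = -0.3858 + 0.5*(-0.3858 + 1.4362) = 0.1394
  grad(y) = -3.3266, v = y - alpha*grad = 0.2452
  prox(v) = soft_thresh(0.2452, 0.0808) = 0.1645
Iteration 4: beta = 0.6, y = 0.1645 + 0.6*(0.1645 + 0.3858) = 0.4946
  grad(y) = 0.9353, v = y - alpha*grad = 0.4649
  prox(v) = soft_thresh(0.4649, 0.0808) = 0.3841
f(x_4) = 6*0.3841^2 - 5*0.3841 + 2.54*|0.3841| = -0.0597


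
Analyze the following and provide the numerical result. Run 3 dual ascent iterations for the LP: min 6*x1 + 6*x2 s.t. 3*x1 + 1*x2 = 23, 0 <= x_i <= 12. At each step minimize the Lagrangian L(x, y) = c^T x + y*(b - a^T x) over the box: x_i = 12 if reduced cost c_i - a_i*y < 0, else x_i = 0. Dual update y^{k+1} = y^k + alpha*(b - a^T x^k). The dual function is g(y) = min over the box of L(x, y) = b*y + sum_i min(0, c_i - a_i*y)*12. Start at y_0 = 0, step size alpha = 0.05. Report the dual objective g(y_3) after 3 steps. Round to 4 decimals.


Dual ascent for LP: min 6*x1 + 6*x2, 3*x1 + 1*x2 = 23, 0 <= x_i <= 12
Step 1: y^k = 0.0, reduced costs: (6.0, 6.0)
  x^k = (0.0, 0.0), subgradient = b - a^T x = 23.0
  y^{k+1} = 0.0 + 0.05*23.0 = 1.15
Step 2: y^k = 1.15, reduced costs: (2.55, 4.85)
  x^k = (0.0, 0.0), subgradient = b - a^T x = 23.0
  y^{k+1} = 1.15 + 0.05*23.0 = 2.3
Step 3: y^k = 2.3, reduced costs: (-0.9, 3.7)
  x^k = (12.0, 0.0), subgradient = b - a^T x = -13.0
  y^{k+1} = 2.3 + 0.05*-13.0 = 1.65
Dual objective at y_3 = 1.65: reduced costs (1.05, 4.35), box minimizer x = (0.0, 0.0)
g(y_3) = b*y + (c1 - a1*y)*x1 + (c2 - a2*y)*x2 = 23*1.65 + 1.05*0.0 + 4.35*0.0 = 37.95 + 0.0 + 0.0 = 37.95


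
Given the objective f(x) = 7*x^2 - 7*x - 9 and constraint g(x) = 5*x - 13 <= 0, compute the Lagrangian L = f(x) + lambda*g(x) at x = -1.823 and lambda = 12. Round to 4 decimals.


Step 1: Evaluate f(x).
f(-1.823) = 7*(-1.823)^2 - 7*(-1.823) - 9 = 27.0243
Step 2: Evaluate g(x).
g(-1.823) = 5*-1.823 - 13 = -22.115
Step 3: Compute Lagrangian.
L = 27.0243 + 12*-22.115 = -238.3557


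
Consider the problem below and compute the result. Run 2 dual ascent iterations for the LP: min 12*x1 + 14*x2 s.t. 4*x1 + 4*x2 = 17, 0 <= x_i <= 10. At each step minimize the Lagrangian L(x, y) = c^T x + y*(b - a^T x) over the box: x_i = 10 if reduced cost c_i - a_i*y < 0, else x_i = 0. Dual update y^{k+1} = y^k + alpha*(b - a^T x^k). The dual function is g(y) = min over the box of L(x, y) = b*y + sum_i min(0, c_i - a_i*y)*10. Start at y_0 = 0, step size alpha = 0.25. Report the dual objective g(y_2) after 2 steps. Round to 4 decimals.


Dual ascent for LP: min 12*x1 + 14*x2, 4*x1 + 4*x2 = 17, 0 <= x_i <= 10
Step 1: y^k = 0.0, reduced costs: (12.0, 14.0)
  x^k = (0.0, 0.0), subgradient = b - a^T x = 17.0
  y^{k+1} = 0.0 + 0.25*17.0 = 4.25
Step 2: y^k = 4.25, reduced costs: (-5.0, -3.0)
  x^k = (10.0, 10.0), subgradient = b - a^T x = -63.0
  y^{k+1} = 4.25 + 0.25*-63.0 = -11.5
Dual objective at y_2 = -11.5: reduced costs (58.0, 60.0), box minimizer x = (0.0, 0.0)
g(y_2) = b*y + (c1 - a1*y)*x1 + (c2 - a2*y)*x2 = 17*(-11.5) + 58.0*0.0 + 60.0*0.0 = -195.5 + 0.0 + 0.0 = -195.5


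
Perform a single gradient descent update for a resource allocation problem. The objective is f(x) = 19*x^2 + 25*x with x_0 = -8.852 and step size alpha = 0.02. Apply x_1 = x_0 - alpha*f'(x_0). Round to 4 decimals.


We compute the gradient at x_0 and apply the update.
f'(x) = 38*x + 25
f'(-8.852) = 38*-8.852 + 25 = -311.376
x_1 = -8.852 - 0.02*-311.376 = -2.6245


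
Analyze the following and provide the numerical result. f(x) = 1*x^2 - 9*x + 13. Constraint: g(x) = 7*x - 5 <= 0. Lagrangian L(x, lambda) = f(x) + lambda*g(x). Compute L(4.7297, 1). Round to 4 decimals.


Step 1: Evaluate f(x).
f(4.7297) = 1*4.7297^2 - 9*4.7297 + 13 = -7.1972
Step 2: Evaluate g(x).
g(4.7297) = 7*4.7297 - 5 = 28.1079
Step 3: Compute Lagrangian.
L = -7.1972 + 1*28.1079 = 20.9107


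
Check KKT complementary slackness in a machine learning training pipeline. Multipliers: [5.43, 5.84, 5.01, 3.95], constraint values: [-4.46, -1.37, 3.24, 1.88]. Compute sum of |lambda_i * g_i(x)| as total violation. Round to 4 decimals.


KKT complementary slackness check:
lambda_1 * g_1 = 5.43 * -4.46 = -24.2178
lambda_2 * g_2 = 5.84 * -1.37 = -8.0008
lambda_3 * g_3 = 5.01 * 3.24 = 16.2324
lambda_4 * g_4 = 3.95 * 1.88 = 7.426
Total violation = 24.2178 + 8.0008 + 16.2324 + 7.426 = 55.877


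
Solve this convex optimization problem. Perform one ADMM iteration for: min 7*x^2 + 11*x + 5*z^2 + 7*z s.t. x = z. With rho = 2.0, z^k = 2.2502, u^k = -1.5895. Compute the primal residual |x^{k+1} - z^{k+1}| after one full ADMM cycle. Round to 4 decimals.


ADMM iteration with rho = 2.0, z^k = 2.2502, u^k = -1.5895
Step 1: x-update.
Minimize 7*x^2 + 11*x + (2.0/2)*(x - 2.2502 - 1.5895)^2
FOC: (2*7 + 2.0)*x = -11 + 2.0*(2.2502 + 1.5895)
x^{k+1} = -0.2075
Step 2: z-update.
Minimize 5*z^2 + 7*z + (2.0/2)*(-0.2075 - z - 1.5895)^2
FOC: (2*5 + 2.0)*z = -7 + 2.0*(-0.2075 - 1.5895)
z^{k+1} = -0.8828
Step 3: u-update.
u^{k+1} = -1.5895 - 0.2075 + 0.8828 = -0.9142
Step 4: Primal residual = |-0.2075 + 0.8828| = 0.6753


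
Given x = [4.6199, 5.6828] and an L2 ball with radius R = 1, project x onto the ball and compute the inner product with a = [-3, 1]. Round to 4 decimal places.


Step 1: Compute ||x|| (intermediates to 6 decimals).
||x|| = sqrt(4.6199^2 + 5.6828^2) = 7.323776
Step 2: Project.
Since ||x|| > R, scale = R/||x|| = 1/7.323776 = 0.136542, proj(x) = scale * x
proj(x) = [0.63081, 0.775941]
Step 3: Dot product.
a^T * proj(x) = -3*0.63081 + 1*0.775941 = -1.1165


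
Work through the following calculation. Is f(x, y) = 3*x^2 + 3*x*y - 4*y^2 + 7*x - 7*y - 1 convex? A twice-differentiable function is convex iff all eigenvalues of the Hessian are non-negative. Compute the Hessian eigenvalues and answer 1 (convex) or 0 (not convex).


The Hessian of f(x,y) = 3*x^2 + 3*x*y - 4*y^2 + 7*x - 7*y - 1 is:
H = [[6, 3], [3, -8]]
Trace = 6 - 8 = -2
Determinant = 6*-8 - (3)^2 = -57
Discriminant = (-2)^2 - 4*-57 = 232.0
Eigenvalues: lambda_1 = -8.6158, lambda_2 = 6.6158
The function is not convex.

0


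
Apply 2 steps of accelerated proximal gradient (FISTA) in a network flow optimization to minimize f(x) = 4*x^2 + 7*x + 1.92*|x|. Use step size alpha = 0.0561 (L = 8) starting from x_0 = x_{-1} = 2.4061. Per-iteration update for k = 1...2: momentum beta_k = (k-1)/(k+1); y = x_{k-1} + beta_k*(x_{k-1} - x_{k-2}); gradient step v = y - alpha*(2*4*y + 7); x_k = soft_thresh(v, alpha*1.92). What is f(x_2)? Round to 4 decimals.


FISTA on f(x) = 4*x^2 + 7*x + 1.92*|x|
L = 8, alpha = 0.0561
Iteration 1: beta = 0.0, y = 2.4061 + 0.0*(2.4061 - 2.4061) = 2.4061
  grad(y) = 26.2488, v = y - alpha*grad = 0.9335
  prox(v) = soft_thresh(0.9335, 0.1077) = 0.8258
Iteration 2: beta = 0.3333, y = 0.8258 + 0.3333*(0.8258 - 2.4061) = 0.2991
  grad(y) = 9.3926, v = y - alpha*grad = -0.2279
  prox(v) = soft_thresh(-0.2279, 0.1077) = -0.1201
f(x_2) = 4*(-0.1201)^2 + 7*(-0.1201) + 1.92*|-0.1201| = -0.5526


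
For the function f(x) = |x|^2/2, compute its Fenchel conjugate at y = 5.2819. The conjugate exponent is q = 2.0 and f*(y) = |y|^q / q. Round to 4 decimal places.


The conjugate exponent q satisfies 1/p + 1/q = 1.
p = 2, so q = 2/(2 - 1) = 2.0
|y|^q = 5.2819^2.0 = 27.8985
f*(5.2819) = 27.8985 / 2.0 = 13.9492


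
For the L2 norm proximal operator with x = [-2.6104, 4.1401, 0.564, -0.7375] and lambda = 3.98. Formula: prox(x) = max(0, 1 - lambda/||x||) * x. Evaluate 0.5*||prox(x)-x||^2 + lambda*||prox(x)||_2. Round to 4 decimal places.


Step 1: Compute ||x||.
||x|| = 4.9816
Step 2: Compute scaling factor.
scale = max(0, 1 - 3.98/4.9816) = 0.2011
Step 3: prox(x) = [-0.5249, 0.8324, 0.1134, -0.1483]
||prox(x)|| = 1.0016
Step 4: Proximal objective.
0.5*||prox-x||^2 = 7.9202
lambda*||prox|| = 3.9864
Total = 11.9067


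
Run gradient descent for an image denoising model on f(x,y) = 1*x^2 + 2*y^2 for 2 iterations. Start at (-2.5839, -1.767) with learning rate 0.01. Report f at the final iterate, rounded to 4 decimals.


Gradient descent on f(x,y) = 1*x^2 + 2*y^2.
Starting point: (-2.5839, -1.767), alpha = 0.01
Step 1: grad_x = 2*1*-2.5839 = -5.1678, grad_y = 2*2*-1.767 = -7.068
  x_1 = -2.5839 - 0.01*-5.1678 = -2.5322
  y_1 = -1.767 - 0.01*-7.068 = -1.6963
Step 2: grad_x = 2*1*-2.5322 = -5.0644, grad_y = 2*2*-1.6963 = -6.7853
  x_2 = -2.5322 - 0.01*-5.0644 = -2.4816
  y_2 = -1.6963 - 0.01*-6.7853 = -1.6285
f(-2.4816, -1.6285) = 1*(-2.4816)^2 + 2*(-1.6285)^2 = 11.462


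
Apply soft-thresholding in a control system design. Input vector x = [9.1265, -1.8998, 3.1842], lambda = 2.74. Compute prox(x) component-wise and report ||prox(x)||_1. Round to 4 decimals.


Soft-thresholding with lambda = 2.74:
prox(9.1265) = sign(9.1265)*max(|9.1265| - 2.74, 0) = 6.3865
prox(-1.8998) = sign(-1.8998)*max(|-1.8998| - 2.74, 0) = 0.0
prox(3.1842) = sign(3.1842)*max(|3.1842| - 2.74, 0) = 0.4442
prox(x) = [6.3865, 0.0, 0.4442]
||prox(x)||_1 = 6.3865 + 0.0 + 0.4442 = 6.8307


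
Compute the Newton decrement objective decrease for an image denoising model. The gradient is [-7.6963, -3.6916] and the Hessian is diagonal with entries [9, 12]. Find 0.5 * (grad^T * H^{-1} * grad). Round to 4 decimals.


Step 1: H is diagonal, so H^(-1) * g = [-0.8551, -0.3076].
Step 2: g^T H^(-1) g = sum_i g_i^2 / H_ii
  = (-7.6963)^2/9 + (-3.6916)^2/12
  = 6.5814 + 1.1357 = 7.7171
Step 3: Objective decrease = 0.5 * g^T H^(-1) g = 3.8586


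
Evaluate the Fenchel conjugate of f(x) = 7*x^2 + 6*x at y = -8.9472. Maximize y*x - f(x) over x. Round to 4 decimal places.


f*(y) = sup_x {y*x - a*x^2 - b*x} = sup_x {(y-b)*x - a*x^2}
FOC: (y - b) - 2a*x = 0 => x* = (y - b)/(2a)
x* = (-8.9472 - 6)/(2*7) = -1.0677
f*(-8.9472) = (y-b)^2/(4a) = (-8.9472 - 6)^2/(4*7)
= 223.4188/28 = 7.9792


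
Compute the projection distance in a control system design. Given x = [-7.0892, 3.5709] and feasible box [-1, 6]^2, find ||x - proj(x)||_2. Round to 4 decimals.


Project each component onto [-1, 6].
clip(-7.0892) = -1.0, clip(3.5709) = 3.5709
Projection = [-1.0, 3.5709]
Squared diffs: [37.0784, 0.0]
Distance = sqrt(37.0784) = 6.0892


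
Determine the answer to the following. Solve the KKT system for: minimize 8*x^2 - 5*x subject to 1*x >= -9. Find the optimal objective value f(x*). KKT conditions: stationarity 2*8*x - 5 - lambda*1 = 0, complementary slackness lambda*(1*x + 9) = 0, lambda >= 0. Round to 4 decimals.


Step 1: Try lambda = 0 (constraint inactive).
Stationarity: 2*8*x - 5 = 0
x* = 5/(2*8) = 0.3125
Check constraint: 1*0.3125 = 0.3125 >= -9 -- satisfied.
Step 2: Compute optimal value.
f(x*) = 8*0.3125^2 - 5*0.3125 = -0.7813


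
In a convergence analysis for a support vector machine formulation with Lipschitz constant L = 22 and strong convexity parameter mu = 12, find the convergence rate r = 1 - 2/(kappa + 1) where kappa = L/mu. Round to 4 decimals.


Step 1: Compute the condition number.
kappa = L/mu = 22/12 = 1.8333
Step 2: Compute the convergence rate.
r = 1 - 2/(kappa + 1) = 1 - 2*mu/(L + mu) = (L - mu)/(L + mu) = 10/34 = 0.2941


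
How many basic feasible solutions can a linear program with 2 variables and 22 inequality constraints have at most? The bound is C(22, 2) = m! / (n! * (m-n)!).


Each vertex corresponds to some choice of n active constraints out of m, so the number of vertices is at most C(m, n) = m! / (n!(m-n)!).
m = 22, n = 2
Numerator: 22 * 21
Denominator: 2! = 2
C(22, 2) = 231


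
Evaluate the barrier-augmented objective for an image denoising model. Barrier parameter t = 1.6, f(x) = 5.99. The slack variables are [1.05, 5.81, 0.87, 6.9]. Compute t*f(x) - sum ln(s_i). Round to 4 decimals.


Step 1: Compute log-barrier.
ln values: [0.0488, 1.7596, -0.1393, 1.9315]
phi = -(0.0488 + 1.7596 - 0.1393 + 1.9315) = -3.6006
Step 2: Compute augmented objective.
t*f(x) = 1.6*5.99 = 9.584
Total = 9.584 - 3.6006 = 5.9834


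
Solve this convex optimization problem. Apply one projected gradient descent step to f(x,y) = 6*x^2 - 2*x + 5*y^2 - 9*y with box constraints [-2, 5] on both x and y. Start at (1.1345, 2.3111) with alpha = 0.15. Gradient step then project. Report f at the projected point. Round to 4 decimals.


Step 1: Compute gradient at (1.1345, 2.3111).
grad_x = 2*6*1.1345 - 2 = 11.614
grad_y = 2*5*2.3111 - 9 = 14.111
Step 2: Gradient step.
x_raw = 1.1345 - 0.15*11.614 = -0.6076
y_raw = 2.3111 - 0.15*14.111 = 0.1945
Step 3: Project onto [-2, 5].
x_proj = clip(-0.6076) = -0.6076
y_proj = clip(0.1945) = 0.1945
Step 4: Evaluate f.
f(-0.6076, 0.1945) = 1.8693


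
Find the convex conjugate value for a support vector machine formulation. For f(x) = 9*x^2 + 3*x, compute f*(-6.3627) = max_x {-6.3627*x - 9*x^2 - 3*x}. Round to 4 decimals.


f*(y) = sup_x {y*x - a*x^2 - b*x} = sup_x {(y-b)*x - a*x^2}
FOC: (y - b) - 2a*x = 0 => x* = (y - b)/(2a)
x* = (-6.3627 - 3)/(2*9) = -0.5202
f*(-6.3627) = (y-b)^2/(4a) = (-6.3627 - 3)^2/(4*9)
= 87.6602/36 = 2.435


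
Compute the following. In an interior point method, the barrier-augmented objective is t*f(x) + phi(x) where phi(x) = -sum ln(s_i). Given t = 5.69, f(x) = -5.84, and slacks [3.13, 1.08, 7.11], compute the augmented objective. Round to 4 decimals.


Step 1: Compute log-barrier.
ln values: [1.141, 0.077, 1.9615]
phi = -(1.141 + 0.077 + 1.9615) = -3.1795
Step 2: Compute augmented objective.
t*f(x) = 5.69*-5.84 = -33.2296
Total = -33.2296 - 3.1795 = -36.4091


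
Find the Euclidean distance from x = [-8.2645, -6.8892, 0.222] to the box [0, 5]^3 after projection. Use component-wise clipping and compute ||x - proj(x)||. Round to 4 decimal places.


Project each component onto [0, 5].
clip(-8.2645) = 0.0, clip(-6.8892) = 0.0, clip(0.222) = 0.222
Projection = [0.0, 0.0, 0.222]
Squared diffs: [68.302, 47.4611, 0.0]
Distance = sqrt(115.7631) = 10.7593


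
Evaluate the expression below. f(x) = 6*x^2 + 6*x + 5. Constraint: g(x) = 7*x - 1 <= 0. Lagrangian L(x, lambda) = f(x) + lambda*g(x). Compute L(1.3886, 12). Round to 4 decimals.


Step 1: Evaluate f(x).
f(1.3886) = 6*1.3886^2 + 6*1.3886 + 5 = 24.9009
Step 2: Evaluate g(x).
g(1.3886) = 7*1.3886 - 1 = 8.7202
Step 3: Compute Lagrangian.
L = 24.9009 + 12*8.7202 = 129.5433


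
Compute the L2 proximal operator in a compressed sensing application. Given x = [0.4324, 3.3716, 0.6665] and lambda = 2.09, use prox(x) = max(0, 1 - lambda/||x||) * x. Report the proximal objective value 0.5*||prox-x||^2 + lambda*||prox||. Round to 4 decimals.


Step 1: Compute ||x||.
||x|| = 3.4639
Step 2: Compute scaling factor.
scale = max(0, 1 - 2.09/3.4639) = 0.3966
Step 3: prox(x) = [0.1715, 1.3373, 0.2644]
||prox(x)|| = 1.3739
Step 4: Proximal objective.
0.5*||prox-x||^2 = 2.1841
lambda*||prox|| = 2.8715
Total = 5.0556


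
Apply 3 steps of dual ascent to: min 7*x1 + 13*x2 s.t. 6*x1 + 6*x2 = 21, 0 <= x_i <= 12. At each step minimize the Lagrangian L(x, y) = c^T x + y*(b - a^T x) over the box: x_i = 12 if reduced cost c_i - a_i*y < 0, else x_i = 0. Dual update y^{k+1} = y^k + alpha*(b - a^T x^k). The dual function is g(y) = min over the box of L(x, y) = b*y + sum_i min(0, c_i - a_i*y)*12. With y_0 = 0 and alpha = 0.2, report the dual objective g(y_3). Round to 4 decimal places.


Dual ascent for LP: min 7*x1 + 13*x2, 6*x1 + 6*x2 = 21, 0 <= x_i <= 12
Step 1: y^k = 0.0, reduced costs: (7.0, 13.0)
  x^k = (0.0, 0.0), subgradient = b - a^T x = 21.0
  y^{k+1} = 0.0 + 0.2*21.0 = 4.2
Step 2: y^k = 4.2, reduced costs: (-18.2, -12.2)
  x^k = (12.0, 12.0), subgradient = b - a^T x = -123.0
  y^{k+1} = 4.2 + 0.2*-123.0 = -20.4
Step 3: y^k = -20.4, reduced costs: (129.4, 135.4)
  x^k = (0.0, 0.0), subgradient = b - a^T x = 21.0
  y^{k+1} = -20.4 + 0.2*21.0 = -16.2
Dual objective at y_3 = -16.2: reduced costs (104.2, 110.2), box minimizer x = (0.0, 0.0)
g(y_3) = b*y + (c1 - a1*y)*x1 + (c2 - a2*y)*x2 = 21*(-16.2) + 104.2*0.0 + 110.2*0.0 = -340.2 + 0.0 + 0.0 = -340.2


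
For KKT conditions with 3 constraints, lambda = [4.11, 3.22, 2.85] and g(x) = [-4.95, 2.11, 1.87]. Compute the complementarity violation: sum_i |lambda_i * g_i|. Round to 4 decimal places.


KKT complementary slackness check:
lambda_1 * g_1 = 4.11 * -4.95 = -20.3445
lambda_2 * g_2 = 3.22 * 2.11 = 6.7942
lambda_3 * g_3 = 2.85 * 1.87 = 5.3295
Total violation = 20.3445 + 6.7942 + 5.3295 = 32.4682


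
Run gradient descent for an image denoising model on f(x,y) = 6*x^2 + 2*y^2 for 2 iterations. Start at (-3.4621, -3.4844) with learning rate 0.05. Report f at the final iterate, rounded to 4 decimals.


Gradient descent on f(x,y) = 6*x^2 + 2*y^2.
Starting point: (-3.4621, -3.4844), alpha = 0.05
Step 1: grad_x = 2*6*-3.4621 = -41.5452, grad_y = 2*2*-3.4844 = -13.9376
  x_1 = -3.4621 - 0.05*-41.5452 = -1.3848
  y_1 = -3.4844 - 0.05*-13.9376 = -2.7875
Step 2: grad_x = 2*6*-1.3848 = -16.6181, grad_y = 2*2*-2.7875 = -11.1501
  x_2 = -1.3848 - 0.05*-16.6181 = -0.5539
  y_2 = -2.7875 - 0.05*-11.1501 = -2.23
f(-0.5539, -2.23) = 6*(-0.5539)^2 + 2*(-2.23)^2 = 11.787


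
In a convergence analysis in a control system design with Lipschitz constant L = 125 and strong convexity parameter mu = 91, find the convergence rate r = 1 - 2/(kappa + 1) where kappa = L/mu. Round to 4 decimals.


Step 1: Compute the condition number.
kappa = L/mu = 125/91 = 1.3736
Step 2: Compute the convergence rate.
r = 1 - 2/(kappa + 1) = 1 - 2*mu/(L + mu) = (L - mu)/(L + mu) = 34/216 = 0.1574


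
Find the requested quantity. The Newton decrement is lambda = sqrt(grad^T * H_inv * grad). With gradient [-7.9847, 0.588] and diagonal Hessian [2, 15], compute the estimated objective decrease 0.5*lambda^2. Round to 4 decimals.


Step 1: H is diagonal, so H^(-1) * g = [-3.9924, 0.0392].
Step 2: g^T H^(-1) g = sum_i g_i^2 / H_ii
  = (-7.9847)^2/2 + (0.588)^2/15
  = 31.8777 + 0.023 = 31.9008
Step 3: Objective decrease = 0.5 * g^T H^(-1) g = 15.9504


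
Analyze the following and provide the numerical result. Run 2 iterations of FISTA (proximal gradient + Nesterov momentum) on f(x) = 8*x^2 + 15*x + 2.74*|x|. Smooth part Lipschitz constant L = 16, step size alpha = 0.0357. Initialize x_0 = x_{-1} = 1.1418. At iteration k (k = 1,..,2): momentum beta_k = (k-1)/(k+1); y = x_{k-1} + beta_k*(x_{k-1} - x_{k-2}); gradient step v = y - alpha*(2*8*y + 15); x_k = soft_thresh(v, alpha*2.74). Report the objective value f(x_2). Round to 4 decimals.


FISTA on f(x) = 8*x^2 + 15*x + 2.74*|x|
L = 16, alpha = 0.0357
Iteration 1: beta = 0.0, y = 1.1418 + 0.0*(1.1418 - 1.1418) = 1.1418
  grad(y) = 33.2688, v = y - alpha*grad = -0.0459
  prox(v) = soft_thresh(-0.0459, 0.0978) = 0.0
Iteration 2: beta = 0.3333, y = 0.0 + 0.3333*(0.0 - 1.1418) = -0.3806
  grad(y) = 8.9104, v = y - alpha*grad = -0.6987
  prox(v) = soft_thresh(-0.6987, 0.0978) = -0.6009
f(x_2) = 8*(-0.6009)^2 + 15*(-0.6009) + 2.74*|-0.6009| = -4.4783


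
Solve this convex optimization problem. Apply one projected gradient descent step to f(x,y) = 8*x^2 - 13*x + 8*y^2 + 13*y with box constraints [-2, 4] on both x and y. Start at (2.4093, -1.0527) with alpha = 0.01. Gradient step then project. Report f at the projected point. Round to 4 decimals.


Step 1: Compute gradient at (2.4093, -1.0527).
grad_x = 2*8*2.4093 - 13 = 25.5488
grad_y = 2*8*-1.0527 + 13 = -3.8432
Step 2: Gradient step.
x_raw = 2.4093 - 0.01*25.5488 = 2.1538
y_raw = -1.0527 - 0.01*-3.8432 = -1.0143
Step 3: Project onto [-2, 4].
x_proj = clip(2.1538) = 2.1538
y_proj = clip(-1.0143) = -1.0143
Step 4: Evaluate f.
f(2.1538, -1.0143) = 4.1561


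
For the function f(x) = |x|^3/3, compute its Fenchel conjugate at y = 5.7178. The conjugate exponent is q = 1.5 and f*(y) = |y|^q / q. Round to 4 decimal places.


The conjugate exponent q satisfies 1/p + 1/q = 1.
p = 3, so q = 3/(3 - 1) = 1.5
|y|^q = 5.7178^1.5 = 13.6724
f*(5.7178) = 13.6724 / 1.5 = 9.1149


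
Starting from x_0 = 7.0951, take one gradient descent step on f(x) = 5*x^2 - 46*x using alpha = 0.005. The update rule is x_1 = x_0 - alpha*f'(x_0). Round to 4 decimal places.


We compute the gradient at x_0 and apply the update.
f'(x) = 10*x - 46
f'(7.0951) = 10*7.0951 - 46 = 24.951
x_1 = 7.0951 - 0.005*24.951 = 6.9703


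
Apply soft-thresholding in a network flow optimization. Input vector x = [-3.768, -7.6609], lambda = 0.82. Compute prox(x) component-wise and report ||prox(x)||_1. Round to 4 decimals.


Soft-thresholding with lambda = 0.82:
prox(-3.768) = sign(-3.768)*max(|-3.768| - 0.82, 0) = -2.948
prox(-7.6609) = sign(-7.6609)*max(|-7.6609| - 0.82, 0) = -6.8409
prox(x) = [-2.948, -6.8409]
||prox(x)||_1 = 2.948 + 6.8409 = 9.7889
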